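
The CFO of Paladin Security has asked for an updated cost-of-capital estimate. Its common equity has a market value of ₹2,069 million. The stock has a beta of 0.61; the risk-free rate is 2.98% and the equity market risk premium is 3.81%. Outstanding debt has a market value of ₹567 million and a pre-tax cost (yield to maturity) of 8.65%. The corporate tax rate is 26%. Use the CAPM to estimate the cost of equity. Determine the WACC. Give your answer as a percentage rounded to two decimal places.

5.54%

Cost of equity via CAPM: Re = 2.98% + 0.61 × 3.81% = 5.3041%.
Total capital V = 2069 + 567 = 2636.
Equity: weight = 2069/2636 = 0.7849; cost = 5.3041%.
Debt: weight = 567/2636 = 0.2151; after-tax cost = 8.65% × (1 − 26%) = 6.4010%.
WACC = 0.7849 × 5.3041% + 0.2151 × 6.4010% = 5.5400%.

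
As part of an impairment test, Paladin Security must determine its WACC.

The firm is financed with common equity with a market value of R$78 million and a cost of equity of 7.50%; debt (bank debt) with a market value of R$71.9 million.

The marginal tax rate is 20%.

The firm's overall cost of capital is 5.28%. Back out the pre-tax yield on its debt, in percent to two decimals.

3.59%

Total capital V = 78 + 71.9 = 149.9.
Equity weight = 78/149.9 = 0.5203.
Bank debt weight = 71.9/149.9 = 0.4797.
Equity contribution = 0.5203 × 7.5% = 3.9026%.
Remaining for debt = 5.28% − 3.9026% = 1.3774%.
Rd × (1 − 20%) × 0.4797 = 1.3774%  ⇒  Rd = 3.5896%.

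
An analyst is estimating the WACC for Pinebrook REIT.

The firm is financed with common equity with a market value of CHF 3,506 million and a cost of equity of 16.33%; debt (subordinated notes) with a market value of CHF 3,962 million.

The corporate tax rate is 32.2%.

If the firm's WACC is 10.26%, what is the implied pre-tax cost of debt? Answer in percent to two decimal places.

Total capital V = 3506 + 3962 = 7468.
Equity weight = 3506/7468 = 0.4695.
Subordinated notes weight = 3962/7468 = 0.5305.
Equity contribution = 0.4695 × 16.33% = 7.6664%.
Remaining for debt = 10.26% − 7.6664% = 2.5936%.
Rd × (1 − 32.2%) × 0.5305 = 2.5936%  ⇒  Rd = 7.2103%.

7.21%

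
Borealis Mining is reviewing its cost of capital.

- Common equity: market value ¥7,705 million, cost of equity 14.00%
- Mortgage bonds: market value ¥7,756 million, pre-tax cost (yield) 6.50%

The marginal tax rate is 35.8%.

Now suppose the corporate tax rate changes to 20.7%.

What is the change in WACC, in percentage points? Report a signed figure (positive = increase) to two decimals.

Current WACC:
Total capital V = 7705 + 7756 = 15461.
Equity: weight = 7705/15461 = 0.4984; cost = 14%.
Mortgage bonds: weight = 7756/15461 = 0.5016; after-tax cost = 6.5% × (1 − 35.8%) = 4.1730%.
WACC = 0.4984 × 14.0000% + 0.5016 × 4.1730% = 9.0703%.
After the change:
Total capital V = 7705 + 7756 = 15461.
Equity: weight = 7705/15461 = 0.4984; cost = 14%.
Mortgage bonds: weight = 7756/15461 = 0.5016; after-tax cost = 6.5% × (1 − 20.7%) = 5.1545%.
WACC = 0.4984 × 14.0000% + 0.5016 × 5.1545% = 9.5627%.
Change in WACC = 9.5627% − 9.0703% = 0.4924 pp.

+0.49 pp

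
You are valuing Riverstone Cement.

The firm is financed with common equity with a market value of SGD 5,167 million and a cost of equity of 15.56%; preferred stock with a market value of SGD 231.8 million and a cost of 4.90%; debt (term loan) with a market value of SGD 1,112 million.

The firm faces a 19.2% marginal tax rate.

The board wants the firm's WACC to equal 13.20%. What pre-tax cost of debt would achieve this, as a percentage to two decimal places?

4.91%

Total capital V = 5167 + 231.8 + 1112 = 6510.8.
Equity weight = 5167/6510.8 = 0.7936.
Preferred weight = 231.8/6510.8 = 0.0356.
Term loan weight = 1112/6510.8 = 0.1708.
Equity contribution = 0.7936 × 15.56% = 12.3485%.
Preferred contribution = 0.0356 × 4.9% = 0.1745%.
Remaining for debt = 13.2% − 12.5229% = 0.6771%.
Rd × (1 − 19.2%) × 0.1708 = 0.6771%  ⇒  Rd = 4.9062%.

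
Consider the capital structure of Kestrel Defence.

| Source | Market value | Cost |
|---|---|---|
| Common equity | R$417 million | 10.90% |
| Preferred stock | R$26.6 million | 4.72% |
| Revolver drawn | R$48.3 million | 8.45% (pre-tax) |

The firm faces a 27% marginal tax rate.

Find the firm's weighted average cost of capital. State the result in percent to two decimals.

Total capital V = 417 + 26.6 + 48.3 = 491.9.
Equity: weight = 417/491.9 = 0.8477; cost = 10.9%.
Preferred: weight = 26.6/491.9 = 0.0541; cost = 4.72%.
Revolver drawn: weight = 48.3/491.9 = 0.0982; after-tax cost = 8.45% × (1 − 27%) = 6.1685%.
WACC = 0.8477 × 10.9000% + 0.0541 × 4.7200% + 0.0982 × 6.1685% = 10.1012%.

10.10%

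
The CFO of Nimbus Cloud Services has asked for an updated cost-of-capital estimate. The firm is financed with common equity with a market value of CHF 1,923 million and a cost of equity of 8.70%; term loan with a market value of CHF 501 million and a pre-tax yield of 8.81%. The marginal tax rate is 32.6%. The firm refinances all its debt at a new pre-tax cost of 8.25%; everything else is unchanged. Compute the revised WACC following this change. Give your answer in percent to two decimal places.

After the change:
Total capital V = 1923 + 501 = 2424.
Equity: weight = 1923/2424 = 0.7933; cost = 8.7%.
Term loan: weight = 501/2424 = 0.2067; after-tax cost = 8.25% × (1 − 32.6%) = 5.5605%.
WACC = 0.7933 × 8.7000% + 0.2067 × 5.5605% = 8.0511%.

8.05%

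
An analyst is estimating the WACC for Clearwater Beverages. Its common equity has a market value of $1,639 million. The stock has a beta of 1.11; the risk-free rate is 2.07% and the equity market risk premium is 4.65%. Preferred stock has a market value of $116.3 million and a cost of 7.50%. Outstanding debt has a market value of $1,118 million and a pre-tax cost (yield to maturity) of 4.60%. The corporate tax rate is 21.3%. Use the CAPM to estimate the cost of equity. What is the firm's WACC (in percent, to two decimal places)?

5.84%

Cost of equity via CAPM: Re = 2.07% + 1.11 × 4.65% = 7.2315%.
Total capital V = 1639 + 116.3 + 1118 = 2873.3.
Equity: weight = 1639/2873.3 = 0.5704; cost = 7.2315%.
Preferred: weight = 116.3/2873.3 = 0.0405; cost = 7.5%.
Debt: weight = 1118/2873.3 = 0.3891; after-tax cost = 4.6% × (1 − 21.3%) = 3.6202%.
WACC = 0.5704 × 7.2315% + 0.0405 × 7.5000% + 0.3891 × 3.6202% = 5.8372%.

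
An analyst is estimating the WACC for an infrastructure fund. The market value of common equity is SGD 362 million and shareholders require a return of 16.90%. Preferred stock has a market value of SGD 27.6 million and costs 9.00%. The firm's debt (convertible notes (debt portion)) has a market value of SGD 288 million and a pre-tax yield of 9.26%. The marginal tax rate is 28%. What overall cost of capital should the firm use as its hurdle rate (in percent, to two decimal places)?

12.23%

Total capital V = 362 + 27.6 + 288 = 677.6.
Equity: weight = 362/677.6 = 0.5342; cost = 16.9%.
Preferred: weight = 27.6/677.6 = 0.0407; cost = 9%.
Convertible notes (debt portion): weight = 288/677.6 = 0.4250; after-tax cost = 9.26% × (1 − 28%) = 6.6672%.
WACC = 0.5342 × 16.9000% + 0.0407 × 9.0000% + 0.4250 × 6.6672% = 12.2290%.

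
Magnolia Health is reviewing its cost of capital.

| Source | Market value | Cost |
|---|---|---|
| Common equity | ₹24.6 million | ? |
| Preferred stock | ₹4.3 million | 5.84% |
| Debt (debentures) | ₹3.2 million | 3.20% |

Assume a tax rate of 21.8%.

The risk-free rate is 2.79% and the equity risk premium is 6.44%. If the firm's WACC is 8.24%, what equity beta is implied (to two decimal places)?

1.03

Total capital V = 24.6 + 4.3 + 3.2 = 32.1.
Equity weight = 24.6/32.1 = 0.7664.
Preferred weight = 4.3/32.1 = 0.1340.
Debentures weight = 3.2/32.1 = 0.0997.
Debt contribution = 0.0997 × 3.2% × (1 − 21.8%) = 0.2495%.
Preferred contribution = 0.1340 × 5.84% = 0.7823%.
Required equity contribution = 8.24% − 1.0318% = 7.2082%  ⇒  Re = 9.4059%.
CAPM: 9.4059% = 2.79% + β × 6.44%  ⇒  β = 1.0273.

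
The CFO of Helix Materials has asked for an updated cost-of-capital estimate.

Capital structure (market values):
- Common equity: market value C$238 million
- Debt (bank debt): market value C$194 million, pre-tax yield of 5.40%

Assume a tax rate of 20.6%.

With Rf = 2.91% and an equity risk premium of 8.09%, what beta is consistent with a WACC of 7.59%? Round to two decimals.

Total capital V = 238 + 194 = 432.
Equity weight = 238/432 = 0.5509.
Bank debt weight = 194/432 = 0.4491.
Debt contribution = 0.4491 × 5.4% × (1 − 20.6%) = 1.9255%.
Required equity contribution = 7.59% − 1.9255% = 5.6645%  ⇒  Re = 10.2819%.
CAPM: 10.2819% = 2.91% + β × 8.09%  ⇒  β = 0.9112.

0.91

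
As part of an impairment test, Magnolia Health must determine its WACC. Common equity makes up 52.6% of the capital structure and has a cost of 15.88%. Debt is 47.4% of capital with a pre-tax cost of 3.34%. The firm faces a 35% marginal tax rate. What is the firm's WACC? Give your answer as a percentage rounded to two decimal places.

9.38%

After-tax cost of debt = 3.34% × (1 − 35%) = 2.1710%.
WACC = 0.526 × 15.8800% + 0.474 × 2.1710% = 9.3819%.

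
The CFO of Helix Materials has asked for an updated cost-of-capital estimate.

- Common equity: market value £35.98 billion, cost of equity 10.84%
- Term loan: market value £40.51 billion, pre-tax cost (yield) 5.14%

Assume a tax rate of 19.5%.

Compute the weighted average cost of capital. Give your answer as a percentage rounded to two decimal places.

7.29%

Total capital V = 35.98 + 40.51 = 76.49.
Equity: weight = 35.98/76.49 = 0.4704; cost = 10.84%.
Term loan: weight = 40.51/76.49 = 0.5296; after-tax cost = 5.14% × (1 − 19.5%) = 4.1377%.
WACC = 0.4704 × 10.8400% + 0.5296 × 4.1377% = 7.2904%.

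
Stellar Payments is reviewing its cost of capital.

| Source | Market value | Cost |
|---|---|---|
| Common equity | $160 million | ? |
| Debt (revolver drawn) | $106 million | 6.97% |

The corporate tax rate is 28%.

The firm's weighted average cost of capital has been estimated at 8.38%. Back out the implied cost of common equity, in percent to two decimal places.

Total capital V = 160 + 106 = 266.
Equity weight = 160/266 = 0.6015.
Revolver drawn weight = 106/266 = 0.3985.
Debt contribution = 0.3985 × 6.97% × (1 − 28%) = 1.9998%.
Required equity contribution = 8.38% − 1.9998% = 6.3802%.
Re = 6.3802% / 0.6015 = 10.6071%.

10.61%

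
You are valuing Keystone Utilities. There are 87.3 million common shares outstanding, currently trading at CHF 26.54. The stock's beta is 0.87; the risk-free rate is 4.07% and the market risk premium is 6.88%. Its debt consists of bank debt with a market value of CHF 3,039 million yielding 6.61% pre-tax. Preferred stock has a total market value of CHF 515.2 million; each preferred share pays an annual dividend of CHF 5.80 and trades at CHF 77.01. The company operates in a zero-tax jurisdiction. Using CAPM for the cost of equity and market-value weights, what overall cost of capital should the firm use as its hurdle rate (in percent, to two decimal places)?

8.05%

Cost of equity via CAPM: Re = 4.07% + 0.87 × 6.88% = 10.0556%.
Cost of preferred: Rp = 5.8 / 77.01 = 7.5315%.
Market value of equity E = 26.54 × 87.3m = 2316.942m.
Total capital V = 2316.942 + 515.2 + 3039 = 5871.142.
Equity: weight = 2316.942/5871.142 = 0.3946; cost = 10.0556%.
Preferred: weight = 515.2/5871.142 = 0.0878; cost = 7.5315%.
Bank debt: weight = 3039/5871.142 = 0.5176; after-tax cost = 6.61% × (1 − 0%) = 6.6100%.
WACC = 0.3946 × 10.0556% + 0.0878 × 7.5315% + 0.5176 × 6.6100% = 8.0506%.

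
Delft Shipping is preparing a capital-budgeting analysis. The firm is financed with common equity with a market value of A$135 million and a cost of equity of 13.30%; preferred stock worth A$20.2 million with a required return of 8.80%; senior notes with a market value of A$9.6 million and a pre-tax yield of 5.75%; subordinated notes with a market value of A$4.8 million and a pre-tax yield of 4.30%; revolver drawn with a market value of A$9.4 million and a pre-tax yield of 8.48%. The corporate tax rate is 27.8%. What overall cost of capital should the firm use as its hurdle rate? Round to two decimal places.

11.65%

Total capital V = 135 + 20.2 + 9.6 + 4.8 + 9.4 = 179.
Equity: weight = 135/179 = 0.7542; cost = 13.3%.
Preferred: weight = 20.2/179 = 0.1128; cost = 8.8%.
Senior notes: weight = 9.6/179 = 0.0536; after-tax cost = 5.75% × (1 − 27.8%) = 4.1515%.
Subordinated notes: weight = 4.8/179 = 0.0268; after-tax cost = 4.3% × (1 − 27.8%) = 3.1046%.
Revolver drawn: weight = 9.4/179 = 0.0525; after-tax cost = 8.48% × (1 − 27.8%) = 6.1226%.
WACC = 0.7542 × 13.3000% + 0.1128 × 8.8000% + 0.0536 × 4.1515% + 0.0268 × 3.1046% + 0.0525 × 6.1226% = 11.6512%.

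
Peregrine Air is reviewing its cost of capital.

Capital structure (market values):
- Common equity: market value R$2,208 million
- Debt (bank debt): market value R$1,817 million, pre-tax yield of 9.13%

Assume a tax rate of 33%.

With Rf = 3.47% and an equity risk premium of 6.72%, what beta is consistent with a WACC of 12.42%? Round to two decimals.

Total capital V = 2208 + 1817 = 4025.
Equity weight = 2208/4025 = 0.5486.
Bank debt weight = 1817/4025 = 0.4514.
Debt contribution = 0.4514 × 9.13% × (1 − 33%) = 2.7614%.
Required equity contribution = 12.42% − 2.7614% = 9.6586%  ⇒  Re = 17.6068%.
CAPM: 17.6068% = 3.47% + β × 6.72%  ⇒  β = 2.1037.

2.10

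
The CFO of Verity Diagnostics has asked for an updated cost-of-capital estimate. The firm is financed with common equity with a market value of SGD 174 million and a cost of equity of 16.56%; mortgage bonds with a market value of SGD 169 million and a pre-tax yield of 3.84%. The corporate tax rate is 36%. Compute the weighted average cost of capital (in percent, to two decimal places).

Total capital V = 174 + 169 = 343.
Equity: weight = 174/343 = 0.5073; cost = 16.56%.
Mortgage bonds: weight = 169/343 = 0.4927; after-tax cost = 3.84% × (1 − 36%) = 2.4576%.
WACC = 0.5073 × 16.5600% + 0.4927 × 2.4576% = 9.6116%.

9.61%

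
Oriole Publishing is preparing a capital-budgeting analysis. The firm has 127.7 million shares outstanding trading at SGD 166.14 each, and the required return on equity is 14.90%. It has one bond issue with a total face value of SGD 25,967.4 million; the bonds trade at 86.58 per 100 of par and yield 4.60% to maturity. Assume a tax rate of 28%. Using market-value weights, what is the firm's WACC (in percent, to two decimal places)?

8.94%

Market value of equity E = 166.14 × 127.7m = 21216.078m. Market value of debt D = 25967.4m × 86.58/100 = 22482.57492m.
Total capital V = 21216.078 + 22482.57492 = 43698.65292.
Equity: weight = 21216.078/43698.65292 = 0.4855; cost = 14.9%.
Bonds outstanding: weight = 22482.57492/43698.65292 = 0.5145; after-tax cost = 4.6% × (1 − 28%) = 3.3120%.
WACC = 0.4855 × 14.9000% + 0.5145 × 3.3120% = 8.9381%.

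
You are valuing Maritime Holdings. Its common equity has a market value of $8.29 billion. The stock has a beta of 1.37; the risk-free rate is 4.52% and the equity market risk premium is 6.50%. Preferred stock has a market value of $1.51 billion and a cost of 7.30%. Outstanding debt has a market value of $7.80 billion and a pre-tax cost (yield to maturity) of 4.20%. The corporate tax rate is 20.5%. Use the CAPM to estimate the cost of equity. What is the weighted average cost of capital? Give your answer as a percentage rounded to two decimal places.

8.43%

Cost of equity via CAPM: Re = 4.52% + 1.37 × 6.5% = 13.4250%.
Total capital V = 8.29 + 1.51 + 7.8 = 17.6.
Equity: weight = 8.29/17.6 = 0.4710; cost = 13.425%.
Preferred: weight = 1.51/17.6 = 0.0858; cost = 7.3%.
Debt: weight = 7.8/17.6 = 0.4432; after-tax cost = 4.2% × (1 − 20.5%) = 3.3390%.
WACC = 0.4710 × 13.4250% + 0.0858 × 7.3000% + 0.4432 × 3.3390% = 8.4296%.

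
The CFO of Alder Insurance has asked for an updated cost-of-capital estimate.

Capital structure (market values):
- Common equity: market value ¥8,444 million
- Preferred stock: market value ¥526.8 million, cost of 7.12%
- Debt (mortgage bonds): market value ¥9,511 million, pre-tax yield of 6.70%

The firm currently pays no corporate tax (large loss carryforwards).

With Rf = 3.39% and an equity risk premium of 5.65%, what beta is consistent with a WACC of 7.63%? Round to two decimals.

Total capital V = 8444 + 526.8 + 9511 = 18481.8.
Equity weight = 8444/18481.8 = 0.4569.
Preferred weight = 526.8/18481.8 = 0.0285.
Mortgage bonds weight = 9511/18481.8 = 0.5146.
Debt contribution = 0.5146 × 6.7% × (1 − 0%) = 3.4479%.
Preferred contribution = 0.0285 × 7.12% = 0.2029%.
Required equity contribution = 7.63% − 3.6509% = 3.9791%  ⇒  Re = 8.7093%.
CAPM: 8.7093% = 3.39% + β × 5.65%  ⇒  β = 0.9415.

0.94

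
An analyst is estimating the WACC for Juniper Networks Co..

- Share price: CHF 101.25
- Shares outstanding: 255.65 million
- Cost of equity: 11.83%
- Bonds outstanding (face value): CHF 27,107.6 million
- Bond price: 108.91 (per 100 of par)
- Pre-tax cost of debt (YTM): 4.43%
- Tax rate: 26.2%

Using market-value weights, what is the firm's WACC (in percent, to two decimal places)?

7.27%

Market value of equity E = 101.25 × 255.65m = 25884.5625m. Market value of debt D = 27107.6m × 108.91/100 = 29522.88716m.
Total capital V = 25884.5625 + 29522.88716 = 55407.44966.
Equity: weight = 25884.5625/55407.44966 = 0.4672; cost = 11.83%.
Bonds outstanding: weight = 29522.88716/55407.44966 = 0.5328; after-tax cost = 4.43% × (1 − 26.2%) = 3.2693%.
WACC = 0.4672 × 11.8300% + 0.5328 × 3.2693% = 7.2686%.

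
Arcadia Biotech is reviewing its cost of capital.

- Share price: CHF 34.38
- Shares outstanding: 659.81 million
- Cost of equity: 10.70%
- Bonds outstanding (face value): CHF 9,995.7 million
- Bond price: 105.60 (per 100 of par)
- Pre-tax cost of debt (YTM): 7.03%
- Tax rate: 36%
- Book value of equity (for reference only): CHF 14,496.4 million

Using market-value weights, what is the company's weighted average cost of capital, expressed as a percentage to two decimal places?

8.73%

Market value of equity E = 34.38 × 659.81m = 22684.2678m. Market value of debt D = 9995.7m × 105.6/100 = 10555.4592m.
Total capital V = 22684.2678 + 10555.4592 = 33239.727.
Equity: weight = 22684.2678/33239.727 = 0.6824; cost = 10.7%.
Bonds outstanding: weight = 10555.4592/33239.727 = 0.3176; after-tax cost = 7.03% × (1 − 36%) = 4.4992%.
WACC = 0.6824 × 10.7000% + 0.3176 × 4.4992% = 8.7309%.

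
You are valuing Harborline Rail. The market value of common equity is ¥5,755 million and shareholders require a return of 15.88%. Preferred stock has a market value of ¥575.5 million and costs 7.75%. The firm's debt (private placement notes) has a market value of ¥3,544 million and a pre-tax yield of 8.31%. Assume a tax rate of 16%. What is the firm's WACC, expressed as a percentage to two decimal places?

12.21%

Total capital V = 5755 + 575.5 + 3544 = 9874.5.
Equity: weight = 5755/9874.5 = 0.5828; cost = 15.88%.
Preferred: weight = 575.5/9874.5 = 0.0583; cost = 7.75%.
Private placement notes: weight = 3544/9874.5 = 0.3589; after-tax cost = 8.31% × (1 − 16%) = 6.9804%.
WACC = 0.5828 × 15.8800% + 0.0583 × 7.7500% + 0.3589 × 6.9804% = 12.2121%.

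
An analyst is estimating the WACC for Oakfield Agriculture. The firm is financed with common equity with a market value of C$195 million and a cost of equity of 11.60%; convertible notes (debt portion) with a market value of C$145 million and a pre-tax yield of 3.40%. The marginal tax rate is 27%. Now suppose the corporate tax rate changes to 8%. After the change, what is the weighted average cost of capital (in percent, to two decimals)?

After the change:
Total capital V = 195 + 145 = 340.
Equity: weight = 195/340 = 0.5735; cost = 11.6%.
Convertible notes (debt portion): weight = 145/340 = 0.4265; after-tax cost = 3.4% × (1 − 8%) = 3.1280%.
WACC = 0.5735 × 11.6000% + 0.4265 × 3.1280% = 7.9869%.

7.99%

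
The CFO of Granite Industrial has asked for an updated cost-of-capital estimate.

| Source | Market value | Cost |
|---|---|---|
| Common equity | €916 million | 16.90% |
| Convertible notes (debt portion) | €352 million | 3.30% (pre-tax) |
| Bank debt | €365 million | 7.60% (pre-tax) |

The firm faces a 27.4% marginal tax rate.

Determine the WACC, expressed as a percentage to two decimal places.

Total capital V = 916 + 352 + 365 = 1633.
Equity: weight = 916/1633 = 0.5609; cost = 16.9%.
Convertible notes (debt portion): weight = 352/1633 = 0.2156; after-tax cost = 3.3% × (1 − 27.4%) = 2.3958%.
Bank debt: weight = 365/1633 = 0.2235; after-tax cost = 7.6% × (1 − 27.4%) = 5.5176%.
WACC = 0.5609 × 16.9000% + 0.2156 × 2.3958% + 0.2235 × 5.5176% = 11.2294%.

11.23%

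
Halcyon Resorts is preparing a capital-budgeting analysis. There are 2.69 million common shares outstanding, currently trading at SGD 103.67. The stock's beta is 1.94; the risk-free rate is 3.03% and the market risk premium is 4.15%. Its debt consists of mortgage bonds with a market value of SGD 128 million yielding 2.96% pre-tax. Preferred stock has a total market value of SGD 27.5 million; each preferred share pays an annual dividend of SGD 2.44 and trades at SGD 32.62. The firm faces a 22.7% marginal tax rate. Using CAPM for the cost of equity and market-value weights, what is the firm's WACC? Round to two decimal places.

Cost of equity via CAPM: Re = 3.03% + 1.94 × 4.15% = 11.0810%.
Cost of preferred: Rp = 2.44 / 32.62 = 7.4801%.
Market value of equity E = 103.67 × 2.69m = 278.8723m.
Total capital V = 278.8723 + 27.5 + 128 = 434.3723.
Equity: weight = 278.8723/434.3723 = 0.6420; cost = 11.081%.
Preferred: weight = 27.5/434.3723 = 0.0633; cost = 7.4801%.
Mortgage bonds: weight = 128/434.3723 = 0.2947; after-tax cost = 2.96% × (1 − 22.7%) = 2.2881%.
WACC = 0.6420 × 11.0810% + 0.0633 × 7.4801% + 0.2947 × 2.2881% = 8.2619%.

8.26%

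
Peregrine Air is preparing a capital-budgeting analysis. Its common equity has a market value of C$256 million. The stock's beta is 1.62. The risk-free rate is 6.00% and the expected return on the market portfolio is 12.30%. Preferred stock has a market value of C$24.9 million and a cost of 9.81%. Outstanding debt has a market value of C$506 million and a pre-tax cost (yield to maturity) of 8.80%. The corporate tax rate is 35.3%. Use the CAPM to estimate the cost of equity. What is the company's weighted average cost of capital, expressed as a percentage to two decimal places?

Market risk premium = 12.3% − 6.0% = 6.3%.
Cost of equity via CAPM: Re = 6.0% + 1.62 × 6.3% = 16.2060%.
Total capital V = 256 + 24.9 + 506 = 786.9.
Equity: weight = 256/786.9 = 0.3253; cost = 16.206%.
Preferred: weight = 24.9/786.9 = 0.0316; cost = 9.81%.
Debt: weight = 506/786.9 = 0.6430; after-tax cost = 8.8% × (1 − 35.3%) = 5.6936%.
WACC = 0.3253 × 16.2060% + 0.0316 × 9.8100% + 0.6430 × 5.6936% = 9.2438%.

9.24%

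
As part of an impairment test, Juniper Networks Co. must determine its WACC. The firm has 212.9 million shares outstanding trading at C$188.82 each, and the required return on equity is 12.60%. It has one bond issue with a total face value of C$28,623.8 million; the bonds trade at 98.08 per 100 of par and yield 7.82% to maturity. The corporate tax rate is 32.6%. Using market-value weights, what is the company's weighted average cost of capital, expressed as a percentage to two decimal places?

Market value of equity E = 188.82 × 212.9m = 40199.778m. Market value of debt D = 28623.8m × 98.08/100 = 28074.22304m.
Total capital V = 40199.778 + 28074.22304 = 68274.00104.
Equity: weight = 40199.778/68274.00104 = 0.5888; cost = 12.6%.
Bonds outstanding: weight = 28074.22304/68274.00104 = 0.4112; after-tax cost = 7.82% × (1 − 32.6%) = 5.2707%.
WACC = 0.5888 × 12.6000% + 0.4112 × 5.2707% = 9.5862%.

9.59%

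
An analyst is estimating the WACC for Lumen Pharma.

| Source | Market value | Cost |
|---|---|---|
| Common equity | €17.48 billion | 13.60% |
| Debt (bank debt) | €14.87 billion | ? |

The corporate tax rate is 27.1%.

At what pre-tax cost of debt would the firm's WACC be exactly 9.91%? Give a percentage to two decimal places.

Total capital V = 17.48 + 14.87 = 32.35.
Equity weight = 17.48/32.35 = 0.5403.
Bank debt weight = 14.87/32.35 = 0.4597.
Equity contribution = 0.5403 × 13.6% = 7.3486%.
Remaining for debt = 9.91% − 7.3486% = 2.5614%.
Rd × (1 − 27.1%) × 0.4597 = 2.5614%  ⇒  Rd = 7.6438%.

7.64%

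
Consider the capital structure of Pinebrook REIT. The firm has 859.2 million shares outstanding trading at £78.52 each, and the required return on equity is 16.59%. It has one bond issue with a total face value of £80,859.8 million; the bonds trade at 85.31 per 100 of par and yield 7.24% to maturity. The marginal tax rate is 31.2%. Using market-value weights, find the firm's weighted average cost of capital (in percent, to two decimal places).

Market value of equity E = 78.52 × 859.2m = 67464.384m. Market value of debt D = 80859.8m × 85.31/100 = 68981.49538m.
Total capital V = 67464.384 + 68981.49538 = 136445.87938.
Equity: weight = 67464.384/136445.87938 = 0.4944; cost = 16.59%.
Bonds outstanding: weight = 68981.49538/136445.87938 = 0.5056; after-tax cost = 7.24% × (1 − 31.2%) = 4.9811%.
WACC = 0.4944 × 16.5900% + 0.5056 × 4.9811% = 10.7210%.

10.72%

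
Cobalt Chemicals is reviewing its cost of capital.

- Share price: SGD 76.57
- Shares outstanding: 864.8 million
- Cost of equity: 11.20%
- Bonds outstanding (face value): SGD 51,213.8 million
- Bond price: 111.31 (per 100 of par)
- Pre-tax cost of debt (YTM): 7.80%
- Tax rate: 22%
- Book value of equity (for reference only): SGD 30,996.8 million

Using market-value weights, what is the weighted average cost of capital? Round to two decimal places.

8.83%

Market value of equity E = 76.57 × 864.8m = 66217.736m. Market value of debt D = 51213.8m × 111.31/100 = 57006.08078m.
Total capital V = 66217.736 + 57006.08078 = 123223.81678.
Equity: weight = 66217.736/123223.81678 = 0.5374; cost = 11.2%.
Bonds outstanding: weight = 57006.08078/123223.81678 = 0.4626; after-tax cost = 7.8% × (1 − 22%) = 6.0840%.
WACC = 0.5374 × 11.2000% + 0.4626 × 6.0840% = 8.8332%.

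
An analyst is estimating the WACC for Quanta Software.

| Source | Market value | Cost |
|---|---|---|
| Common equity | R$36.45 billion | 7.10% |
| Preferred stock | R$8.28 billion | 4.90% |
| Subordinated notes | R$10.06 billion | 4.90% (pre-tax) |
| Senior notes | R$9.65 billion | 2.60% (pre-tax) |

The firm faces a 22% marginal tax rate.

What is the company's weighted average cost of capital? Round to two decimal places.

5.55%

Total capital V = 36.45 + 8.28 + 10.06 + 9.65 = 64.44.
Equity: weight = 36.45/64.44 = 0.5656; cost = 7.1%.
Preferred: weight = 8.28/64.44 = 0.1285; cost = 4.9%.
Subordinated notes: weight = 10.06/64.44 = 0.1561; after-tax cost = 4.9% × (1 − 22%) = 3.8220%.
Senior notes: weight = 9.65/64.44 = 0.1498; after-tax cost = 2.6% × (1 − 22%) = 2.0280%.
WACC = 0.5656 × 7.1000% + 0.1285 × 4.9000% + 0.1561 × 3.8220% + 0.1498 × 2.0280% = 5.5460%.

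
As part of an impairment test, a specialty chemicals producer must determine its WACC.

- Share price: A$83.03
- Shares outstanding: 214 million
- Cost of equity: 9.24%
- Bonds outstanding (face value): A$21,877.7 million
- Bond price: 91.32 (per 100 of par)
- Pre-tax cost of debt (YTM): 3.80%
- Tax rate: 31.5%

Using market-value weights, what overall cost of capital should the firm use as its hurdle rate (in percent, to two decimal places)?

Market value of equity E = 83.03 × 214m = 17768.42m. Market value of debt D = 21877.7m × 91.32/100 = 19978.71564m.
Total capital V = 17768.42 + 19978.71564 = 37747.13564.
Equity: weight = 17768.42/37747.13564 = 0.4707; cost = 9.24%.
Bonds outstanding: weight = 19978.71564/37747.13564 = 0.5293; after-tax cost = 3.8% × (1 − 31.5%) = 2.6030%.
WACC = 0.4707 × 9.2400% + 0.5293 × 2.6030% = 5.7272%.

5.73%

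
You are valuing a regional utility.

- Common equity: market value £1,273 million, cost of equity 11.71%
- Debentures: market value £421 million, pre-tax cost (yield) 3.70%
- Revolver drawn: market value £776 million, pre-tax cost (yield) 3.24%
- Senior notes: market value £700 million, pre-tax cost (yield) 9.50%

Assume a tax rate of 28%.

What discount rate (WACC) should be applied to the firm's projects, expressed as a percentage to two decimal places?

Total capital V = 1273 + 421 + 776 + 700 = 3170.
Equity: weight = 1273/3170 = 0.4016; cost = 11.71%.
Debentures: weight = 421/3170 = 0.1328; after-tax cost = 3.7% × (1 − 28%) = 2.6640%.
Revolver drawn: weight = 776/3170 = 0.2448; after-tax cost = 3.24% × (1 − 28%) = 2.3328%.
Senior notes: weight = 700/3170 = 0.2208; after-tax cost = 9.5% × (1 − 28%) = 6.8400%.
WACC = 0.4016 × 11.7100% + 0.1328 × 2.6640% + 0.2448 × 2.3328% + 0.2208 × 6.8400% = 7.1377%.

7.14%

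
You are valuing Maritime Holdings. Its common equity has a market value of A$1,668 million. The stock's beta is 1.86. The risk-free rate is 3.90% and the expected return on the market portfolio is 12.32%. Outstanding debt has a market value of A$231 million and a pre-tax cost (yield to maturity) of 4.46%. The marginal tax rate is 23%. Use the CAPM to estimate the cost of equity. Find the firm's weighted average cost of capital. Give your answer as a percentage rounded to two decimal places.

Market risk premium = 12.32% − 3.9% = 8.42%.
Cost of equity via CAPM: Re = 3.9% + 1.86 × 8.42% = 19.5612%.
Total capital V = 1668 + 231 = 1899.
Equity: weight = 1668/1899 = 0.8784; cost = 19.5612%.
Debt: weight = 231/1899 = 0.1216; after-tax cost = 4.46% × (1 − 23%) = 3.4342%.
WACC = 0.8784 × 19.5612% + 0.1216 × 3.4342% = 17.5995%.

17.60%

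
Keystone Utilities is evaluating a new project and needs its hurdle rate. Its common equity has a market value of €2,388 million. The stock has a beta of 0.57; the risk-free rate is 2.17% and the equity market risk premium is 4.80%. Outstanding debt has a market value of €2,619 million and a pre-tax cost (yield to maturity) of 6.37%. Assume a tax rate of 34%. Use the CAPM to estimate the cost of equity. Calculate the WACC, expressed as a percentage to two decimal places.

Cost of equity via CAPM: Re = 2.17% + 0.57 × 4.8% = 4.9060%.
Total capital V = 2388 + 2619 = 5007.
Equity: weight = 2388/5007 = 0.4769; cost = 4.906%.
Debt: weight = 2619/5007 = 0.5231; after-tax cost = 6.37% × (1 − 34%) = 4.2042%.
WACC = 0.4769 × 4.9060% + 0.5231 × 4.2042% = 4.5389%.

4.54%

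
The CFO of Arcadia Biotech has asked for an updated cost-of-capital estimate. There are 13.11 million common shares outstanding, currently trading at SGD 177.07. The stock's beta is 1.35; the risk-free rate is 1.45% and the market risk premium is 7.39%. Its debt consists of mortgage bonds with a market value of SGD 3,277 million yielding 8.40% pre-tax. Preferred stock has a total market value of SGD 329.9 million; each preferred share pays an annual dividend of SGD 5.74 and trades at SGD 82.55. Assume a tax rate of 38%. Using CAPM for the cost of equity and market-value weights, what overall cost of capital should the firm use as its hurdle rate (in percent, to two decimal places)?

Cost of equity via CAPM: Re = 1.45% + 1.35 × 7.39% = 11.4265%.
Cost of preferred: Rp = 5.74 / 82.55 = 6.9534%.
Market value of equity E = 177.07 × 13.11m = 2321.3877m.
Total capital V = 2321.3877 + 329.9 + 3277 = 5928.2877.
Equity: weight = 2321.3877/5928.2877 = 0.3916; cost = 11.4265%.
Preferred: weight = 329.9/5928.2877 = 0.0556; cost = 6.9534%.
Mortgage bonds: weight = 3277/5928.2877 = 0.5528; after-tax cost = 8.4% × (1 − 38%) = 5.2080%.
WACC = 0.3916 × 11.4265% + 0.0556 × 6.9534% + 0.5528 × 5.2080% = 7.7402%.

7.74%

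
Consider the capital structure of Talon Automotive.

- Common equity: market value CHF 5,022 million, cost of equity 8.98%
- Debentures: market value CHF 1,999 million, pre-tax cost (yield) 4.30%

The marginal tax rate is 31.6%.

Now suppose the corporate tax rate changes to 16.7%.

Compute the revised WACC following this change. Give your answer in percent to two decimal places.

7.44%

After the change:
Total capital V = 5022 + 1999 = 7021.
Equity: weight = 5022/7021 = 0.7153; cost = 8.98%.
Debentures: weight = 1999/7021 = 0.2847; after-tax cost = 4.3% × (1 − 16.7%) = 3.5819%.
WACC = 0.7153 × 8.9800% + 0.2847 × 3.5819% = 7.4431%.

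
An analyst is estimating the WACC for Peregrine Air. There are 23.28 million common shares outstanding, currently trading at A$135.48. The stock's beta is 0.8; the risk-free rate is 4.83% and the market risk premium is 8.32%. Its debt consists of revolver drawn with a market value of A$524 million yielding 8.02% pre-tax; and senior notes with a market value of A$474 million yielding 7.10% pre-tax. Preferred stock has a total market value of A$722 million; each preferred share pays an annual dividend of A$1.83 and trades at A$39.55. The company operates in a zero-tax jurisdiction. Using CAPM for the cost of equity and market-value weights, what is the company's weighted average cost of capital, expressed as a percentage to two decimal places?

9.67%

Cost of equity via CAPM: Re = 4.83% + 0.8 × 8.32% = 11.4860%.
Cost of preferred: Rp = 1.83 / 39.55 = 4.6271%.
Market value of equity E = 135.48 × 23.28m = 3153.9744m.
Total capital V = 3153.9744 + 722 + 524 + 474 = 4873.9744.
Equity: weight = 3153.9744/4873.9744 = 0.6471; cost = 11.486%.
Preferred: weight = 722/4873.9744 = 0.1481; cost = 4.6271%.
Revolver drawn: weight = 524/4873.9744 = 0.1075; after-tax cost = 8.02% × (1 − 0%) = 8.0200%.
Senior notes: weight = 474/4873.9744 = 0.0973; after-tax cost = 7.1% × (1 − 0%) = 7.1000%.
WACC = 0.6471 × 11.4860% + 0.1481 × 4.6271% + 0.1075 × 8.0200% + 0.0973 × 7.1000% = 9.6708%.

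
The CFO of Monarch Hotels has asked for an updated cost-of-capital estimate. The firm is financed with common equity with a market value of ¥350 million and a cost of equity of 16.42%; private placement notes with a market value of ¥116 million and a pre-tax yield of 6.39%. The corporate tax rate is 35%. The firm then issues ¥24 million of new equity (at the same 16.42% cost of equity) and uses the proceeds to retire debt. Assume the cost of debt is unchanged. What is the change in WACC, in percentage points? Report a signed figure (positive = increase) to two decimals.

Current WACC:
Total capital V = 350 + 116 = 466.
Equity: weight = 350/466 = 0.7511; cost = 16.42%.
Private placement notes: weight = 116/466 = 0.2489; after-tax cost = 6.39% × (1 − 35%) = 4.1535%.
WACC = 0.7511 × 16.4200% + 0.2489 × 4.1535% = 13.3665%.
After the change:
Total capital V = 374 + 92 = 466.
Equity: weight = 374/466 = 0.8026; cost = 16.42%.
Private placement notes: weight = 92/466 = 0.1974; after-tax cost = 6.39% × (1 − 35%) = 4.1535%.
WACC = 0.8026 × 16.4200% + 0.1974 × 4.1535% = 13.9983%.
Change in WACC = 13.9983% − 13.3665% = 0.6318 pp.

+0.63 pp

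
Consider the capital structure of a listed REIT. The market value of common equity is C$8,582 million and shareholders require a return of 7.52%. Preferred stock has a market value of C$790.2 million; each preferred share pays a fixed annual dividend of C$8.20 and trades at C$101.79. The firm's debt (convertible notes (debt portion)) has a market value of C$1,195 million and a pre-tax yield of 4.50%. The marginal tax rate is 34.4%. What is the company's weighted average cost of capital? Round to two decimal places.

Cost of preferred: Rp = 8.2 / 101.79 = 8.0558%.
Total capital V = 8582 + 790.2 + 1195 = 10567.2.
Equity: weight = 8582/10567.2 = 0.8121; cost = 7.52%.
Preferred: weight = 790.2/10567.2 = 0.0748; cost = 8.0558%.
Convertible notes (debt portion): weight = 1195/10567.2 = 0.1131; after-tax cost = 4.5% × (1 − 34.4%) = 2.9520%.
WACC = 0.8121 × 7.5200% + 0.0748 × 8.0558% + 0.1131 × 2.9520% = 7.0435%.

7.04%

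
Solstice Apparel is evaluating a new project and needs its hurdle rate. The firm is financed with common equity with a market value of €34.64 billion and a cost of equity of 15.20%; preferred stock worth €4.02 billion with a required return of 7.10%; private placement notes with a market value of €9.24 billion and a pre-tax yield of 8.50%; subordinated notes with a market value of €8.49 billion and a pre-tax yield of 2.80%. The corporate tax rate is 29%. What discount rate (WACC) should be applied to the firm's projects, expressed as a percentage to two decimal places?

11.13%

Total capital V = 34.64 + 4.02 + 9.24 + 8.49 = 56.39.
Equity: weight = 34.64/56.39 = 0.6143; cost = 15.2%.
Preferred: weight = 4.02/56.39 = 0.0713; cost = 7.1%.
Private placement notes: weight = 9.24/56.39 = 0.1639; after-tax cost = 8.5% × (1 − 29%) = 6.0350%.
Subordinated notes: weight = 8.49/56.39 = 0.1506; after-tax cost = 2.8% × (1 − 29%) = 1.9880%.
WACC = 0.6143 × 15.2000% + 0.0713 × 7.1000% + 0.1639 × 6.0350% + 0.1506 × 1.9880% = 11.1316%.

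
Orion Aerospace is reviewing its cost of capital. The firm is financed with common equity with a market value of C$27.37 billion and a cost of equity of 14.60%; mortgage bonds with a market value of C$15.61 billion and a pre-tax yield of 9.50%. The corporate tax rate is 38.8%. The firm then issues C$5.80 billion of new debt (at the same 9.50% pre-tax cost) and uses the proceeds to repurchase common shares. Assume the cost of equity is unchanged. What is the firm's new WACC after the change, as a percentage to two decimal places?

10.22%

After the change:
Total capital V = 21.57 + 21.41 = 42.98.
Equity: weight = 21.57/42.98 = 0.5019; cost = 14.6%.
Mortgage bonds: weight = 21.41/42.98 = 0.4981; after-tax cost = 9.5% × (1 − 38.8%) = 5.8140%.
WACC = 0.5019 × 14.6000% + 0.4981 × 5.8140% = 10.2234%.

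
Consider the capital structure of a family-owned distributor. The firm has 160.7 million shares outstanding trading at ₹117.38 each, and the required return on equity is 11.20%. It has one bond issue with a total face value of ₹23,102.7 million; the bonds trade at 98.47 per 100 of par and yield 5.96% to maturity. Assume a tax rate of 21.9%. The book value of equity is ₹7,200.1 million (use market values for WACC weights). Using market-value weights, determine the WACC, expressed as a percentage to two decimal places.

Market value of equity E = 117.38 × 160.7m = 18862.966m. Market value of debt D = 23102.7m × 98.47/100 = 22749.22869m.
Total capital V = 18862.966 + 22749.22869 = 41612.19469.
Equity: weight = 18862.966/41612.19469 = 0.4533; cost = 11.2%.
Bonds outstanding: weight = 22749.22869/41612.19469 = 0.5467; after-tax cost = 5.96% × (1 − 21.9%) = 4.6548%.
WACC = 0.4533 × 11.2000% + 0.5467 × 4.6548% = 7.6217%.

7.62%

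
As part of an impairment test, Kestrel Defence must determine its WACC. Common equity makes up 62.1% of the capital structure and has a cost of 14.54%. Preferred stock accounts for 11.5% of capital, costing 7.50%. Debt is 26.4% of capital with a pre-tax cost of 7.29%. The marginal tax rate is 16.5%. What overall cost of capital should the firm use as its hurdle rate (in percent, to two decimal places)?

After-tax cost of debt = 7.29% × (1 − 16.5%) = 6.0871%.
WACC = 0.621 × 14.5400% + 0.115 × 7.5000% + 0.264 × 6.0871% = 11.4988%.

11.50%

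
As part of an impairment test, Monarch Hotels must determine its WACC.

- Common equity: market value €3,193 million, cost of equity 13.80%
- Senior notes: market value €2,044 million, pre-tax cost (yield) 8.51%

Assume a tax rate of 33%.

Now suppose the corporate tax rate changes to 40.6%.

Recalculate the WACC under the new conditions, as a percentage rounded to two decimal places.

After the change:
Total capital V = 3193 + 2044 = 5237.
Equity: weight = 3193/5237 = 0.6097; cost = 13.8%.
Senior notes: weight = 2044/5237 = 0.3903; after-tax cost = 8.51% × (1 − 40.6%) = 5.0549%.
WACC = 0.6097 × 13.8000% + 0.3903 × 5.0549% = 10.3868%.

10.39%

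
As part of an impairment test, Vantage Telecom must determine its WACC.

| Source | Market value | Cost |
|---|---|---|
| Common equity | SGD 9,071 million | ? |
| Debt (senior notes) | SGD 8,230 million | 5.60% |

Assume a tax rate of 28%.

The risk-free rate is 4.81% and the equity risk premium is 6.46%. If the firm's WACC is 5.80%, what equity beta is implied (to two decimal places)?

Total capital V = 9071 + 8230 = 17301.
Equity weight = 9071/17301 = 0.5243.
Senior notes weight = 8230/17301 = 0.4757.
Debt contribution = 0.4757 × 5.6% × (1 − 28%) = 1.9180%.
Required equity contribution = 5.8% − 1.9180% = 3.8820%  ⇒  Re = 7.4041%.
CAPM: 7.4041% = 4.81% + β × 6.46%  ⇒  β = 0.4016.

0.40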